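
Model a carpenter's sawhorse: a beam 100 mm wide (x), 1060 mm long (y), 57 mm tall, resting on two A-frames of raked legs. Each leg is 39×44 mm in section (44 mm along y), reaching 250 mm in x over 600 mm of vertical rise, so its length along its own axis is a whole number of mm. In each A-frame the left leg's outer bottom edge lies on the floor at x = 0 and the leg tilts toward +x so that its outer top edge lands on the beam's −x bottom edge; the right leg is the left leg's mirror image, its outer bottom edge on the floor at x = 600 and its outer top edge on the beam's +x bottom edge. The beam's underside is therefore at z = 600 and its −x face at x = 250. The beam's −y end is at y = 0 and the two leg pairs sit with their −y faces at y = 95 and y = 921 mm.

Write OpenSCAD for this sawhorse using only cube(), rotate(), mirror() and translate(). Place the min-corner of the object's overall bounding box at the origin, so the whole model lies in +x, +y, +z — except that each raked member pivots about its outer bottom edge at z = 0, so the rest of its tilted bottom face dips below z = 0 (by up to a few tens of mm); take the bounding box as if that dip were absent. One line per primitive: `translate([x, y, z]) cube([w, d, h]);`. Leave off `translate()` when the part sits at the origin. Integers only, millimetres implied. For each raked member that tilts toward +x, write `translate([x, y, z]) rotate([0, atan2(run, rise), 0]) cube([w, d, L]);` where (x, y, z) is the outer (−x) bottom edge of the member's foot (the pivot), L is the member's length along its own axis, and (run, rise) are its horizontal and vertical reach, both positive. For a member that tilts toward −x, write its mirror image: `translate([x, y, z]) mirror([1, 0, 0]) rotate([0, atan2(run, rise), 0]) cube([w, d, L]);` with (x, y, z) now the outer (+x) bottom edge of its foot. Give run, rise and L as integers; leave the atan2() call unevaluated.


// leg length = √(250² + 600²) = 650
// right-leg outer foot x = 2·250 + 100 = 600
// beam min-corner = (250, 0, 600)
translate([250, 0, 600]) cube([100, 1060, 57]);
translate([0, 95, 0]) rotate([0, atan2(250, 600), 0]) cube([39, 44, 650]);
translate([600, 95, 0]) mirror([1, 0, 0]) rotate([0, atan2(250, 600), 0]) cube([39, 44, 650]);
translate([0, 921, 0]) rotate([0, atan2(250, 600), 0]) cube([39, 44, 650]);
translate([600, 921, 0]) mirror([1, 0, 0]) rotate([0, atan2(250, 600), 0]) cube([39, 44, 650]);


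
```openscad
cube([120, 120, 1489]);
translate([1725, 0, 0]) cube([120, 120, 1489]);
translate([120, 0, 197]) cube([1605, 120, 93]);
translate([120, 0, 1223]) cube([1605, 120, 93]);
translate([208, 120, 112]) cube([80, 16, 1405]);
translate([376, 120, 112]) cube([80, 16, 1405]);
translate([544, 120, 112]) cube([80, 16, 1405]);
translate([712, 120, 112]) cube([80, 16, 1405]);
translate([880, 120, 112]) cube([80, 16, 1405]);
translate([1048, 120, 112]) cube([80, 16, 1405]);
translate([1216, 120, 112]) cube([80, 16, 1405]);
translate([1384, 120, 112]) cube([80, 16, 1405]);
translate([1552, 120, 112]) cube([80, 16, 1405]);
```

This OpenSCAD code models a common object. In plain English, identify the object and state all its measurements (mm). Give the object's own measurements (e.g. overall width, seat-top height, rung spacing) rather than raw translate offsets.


A fence section. Two 120×120 mm posts, 1489 mm tall, stand on the floor with a clear span of 1605 mm between their inner faces. Two horizontal rails of 120×93 mm section span the gap between the posts with their undersides at z = 197 mm and z = 1223 mm, flush with the posts' −y face. 9 pickets, each 80 mm wide, 16 mm thick and 1405 mm tall, are fixed to the +y face of the rails with their bottoms at z = 112 mm, spaced across the span with a 88 mm gap after the −x post and between neighbouring pickets, with 93 mm left before the +x post.


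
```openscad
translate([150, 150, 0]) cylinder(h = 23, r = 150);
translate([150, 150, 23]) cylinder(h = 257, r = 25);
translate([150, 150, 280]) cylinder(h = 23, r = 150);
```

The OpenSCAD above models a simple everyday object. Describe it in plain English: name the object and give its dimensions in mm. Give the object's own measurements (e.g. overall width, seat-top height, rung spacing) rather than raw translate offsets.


A spool: two coaxial disc flanges of radius 150 mm and thickness 23 mm, joined by a core cylinder of radius 25 mm and height 257 mm. The lower flange rests on z = 0 and the three cylinders share a vertical axis.


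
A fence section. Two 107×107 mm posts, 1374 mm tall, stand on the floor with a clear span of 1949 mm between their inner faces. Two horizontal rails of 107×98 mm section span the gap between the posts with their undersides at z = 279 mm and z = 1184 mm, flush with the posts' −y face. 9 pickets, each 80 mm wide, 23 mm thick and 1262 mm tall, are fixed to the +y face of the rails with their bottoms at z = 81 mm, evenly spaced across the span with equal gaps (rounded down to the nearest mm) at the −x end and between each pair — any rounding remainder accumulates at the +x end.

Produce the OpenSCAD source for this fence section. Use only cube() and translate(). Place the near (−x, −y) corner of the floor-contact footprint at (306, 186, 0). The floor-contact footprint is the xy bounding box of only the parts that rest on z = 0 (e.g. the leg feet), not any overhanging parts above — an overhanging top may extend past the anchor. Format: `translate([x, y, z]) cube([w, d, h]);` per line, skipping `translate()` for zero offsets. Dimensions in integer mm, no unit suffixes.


translate([306, 186, 0]) cube([107, 107, 1374]);
translate([2362, 186, 0]) cube([107, 107, 1374]);
translate([413, 186, 279]) cube([1949, 107, 98]);
translate([413, 186, 1184]) cube([1949, 107, 98]);
translate([535, 293, 81]) cube([80, 23, 1262]);
translate([737, 293, 81]) cube([80, 23, 1262]);
translate([939, 293, 81]) cube([80, 23, 1262]);
translate([1141, 293, 81]) cube([80, 23, 1262]);
translate([1343, 293, 81]) cube([80, 23, 1262]);
translate([1545, 293, 81]) cube([80, 23, 1262]);
translate([1747, 293, 81]) cube([80, 23, 1262]);
translate([1949, 293, 81]) cube([80, 23, 1262]);
translate([2151, 293, 81]) cube([80, 23, 1262]);


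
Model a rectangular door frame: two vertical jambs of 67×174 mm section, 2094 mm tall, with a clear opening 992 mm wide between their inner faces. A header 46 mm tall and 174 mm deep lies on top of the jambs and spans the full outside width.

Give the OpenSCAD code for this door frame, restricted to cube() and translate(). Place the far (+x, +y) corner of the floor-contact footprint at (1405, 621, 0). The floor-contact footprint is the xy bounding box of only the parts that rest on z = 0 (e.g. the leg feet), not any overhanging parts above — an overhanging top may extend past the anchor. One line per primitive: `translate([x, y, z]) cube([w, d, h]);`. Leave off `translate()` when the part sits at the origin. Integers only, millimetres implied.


translate([279, 447, 0]) cube([67, 174, 2094]);
translate([1338, 447, 0]) cube([67, 174, 2094]);
translate([279, 447, 2094]) cube([1126, 174, 46]);


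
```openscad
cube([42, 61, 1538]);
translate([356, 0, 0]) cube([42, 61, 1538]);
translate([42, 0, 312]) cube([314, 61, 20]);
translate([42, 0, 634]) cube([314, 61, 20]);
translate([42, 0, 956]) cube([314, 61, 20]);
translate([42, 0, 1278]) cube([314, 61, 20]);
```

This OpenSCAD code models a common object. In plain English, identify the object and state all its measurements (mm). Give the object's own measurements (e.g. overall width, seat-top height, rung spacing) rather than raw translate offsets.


A straight ladder. Two 42×61 mm vertical rails, 1538 mm tall, stand 398 mm apart (outside-to-outside) with their front faces coplanar on the −y side. 4 rungs, each 61 mm deep and 20 mm tall, span between the inner faces of the rails, front faces flush with the rails. The lowest rung's underside is at z = 312 mm and rungs are spaced 322 mm apart (underside to underside).


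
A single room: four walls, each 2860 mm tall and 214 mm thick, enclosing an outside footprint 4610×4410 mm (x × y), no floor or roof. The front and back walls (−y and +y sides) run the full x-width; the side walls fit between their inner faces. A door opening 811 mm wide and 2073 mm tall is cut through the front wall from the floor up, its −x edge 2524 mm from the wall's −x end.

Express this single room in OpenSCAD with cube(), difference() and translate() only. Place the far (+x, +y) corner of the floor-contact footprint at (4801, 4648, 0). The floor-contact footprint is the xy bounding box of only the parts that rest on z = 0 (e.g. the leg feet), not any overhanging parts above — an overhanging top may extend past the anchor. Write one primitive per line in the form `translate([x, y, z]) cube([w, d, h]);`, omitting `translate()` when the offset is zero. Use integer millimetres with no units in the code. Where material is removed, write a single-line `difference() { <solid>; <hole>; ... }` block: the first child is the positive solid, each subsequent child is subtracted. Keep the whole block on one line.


difference() { translate([191, 238, 0]) cube([4610, 214, 2860]); translate([2715, 238, 0]) cube([811, 214, 2073]); }
translate([191, 4434, 0]) cube([4610, 214, 2860]);
translate([191, 452, 0]) cube([214, 3982, 2860]);
translate([4587, 452, 0]) cube([214, 3982, 2860]);


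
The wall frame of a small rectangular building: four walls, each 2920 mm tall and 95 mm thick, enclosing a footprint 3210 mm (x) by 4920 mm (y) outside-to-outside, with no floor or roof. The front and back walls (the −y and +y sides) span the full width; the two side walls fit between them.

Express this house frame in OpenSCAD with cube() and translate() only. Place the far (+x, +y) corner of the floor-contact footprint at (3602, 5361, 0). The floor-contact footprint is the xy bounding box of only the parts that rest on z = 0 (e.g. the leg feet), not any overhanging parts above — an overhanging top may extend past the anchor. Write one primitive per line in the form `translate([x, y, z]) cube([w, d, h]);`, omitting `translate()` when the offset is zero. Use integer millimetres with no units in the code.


translate([392, 441, 0]) cube([3210, 95, 2920]);
translate([392, 5266, 0]) cube([3210, 95, 2920]);
translate([392, 536, 0]) cube([95, 4730, 2920]);
translate([3507, 536, 0]) cube([95, 4730, 2920]);


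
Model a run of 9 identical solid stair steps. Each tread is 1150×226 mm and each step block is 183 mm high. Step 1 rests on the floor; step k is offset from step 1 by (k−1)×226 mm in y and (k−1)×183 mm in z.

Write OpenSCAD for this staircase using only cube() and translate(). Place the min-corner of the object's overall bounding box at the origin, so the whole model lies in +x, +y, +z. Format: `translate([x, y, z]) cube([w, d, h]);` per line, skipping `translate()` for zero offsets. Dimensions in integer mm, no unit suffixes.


cube([1150, 226, 183]);
translate([0, 226, 183]) cube([1150, 226, 183]);
translate([0, 452, 366]) cube([1150, 226, 183]);
translate([0, 678, 549]) cube([1150, 226, 183]);
translate([0, 904, 732]) cube([1150, 226, 183]);
translate([0, 1130, 915]) cube([1150, 226, 183]);
translate([0, 1356, 1098]) cube([1150, 226, 183]);
translate([0, 1582, 1281]) cube([1150, 226, 183]);
translate([0, 1808, 1464]) cube([1150, 226, 183]);


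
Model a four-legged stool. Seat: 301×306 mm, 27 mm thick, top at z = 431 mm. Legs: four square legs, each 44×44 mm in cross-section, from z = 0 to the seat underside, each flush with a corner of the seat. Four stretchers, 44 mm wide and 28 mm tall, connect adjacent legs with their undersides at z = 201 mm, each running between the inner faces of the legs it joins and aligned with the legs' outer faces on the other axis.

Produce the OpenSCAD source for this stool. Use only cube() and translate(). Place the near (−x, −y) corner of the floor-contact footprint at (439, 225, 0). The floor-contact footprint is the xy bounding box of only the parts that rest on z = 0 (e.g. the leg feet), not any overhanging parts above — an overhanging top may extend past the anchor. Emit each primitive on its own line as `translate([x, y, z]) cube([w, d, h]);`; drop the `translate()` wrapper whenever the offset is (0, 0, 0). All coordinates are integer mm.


// leg_h = 431 - 27 = 404
// stretcher span = 301 - 2*44 = 213
translate([439, 225, 404]) cube([301, 306, 27]);
translate([439, 225, 0]) cube([44, 44, 404]);
translate([696, 225, 0]) cube([44, 44, 404]);
translate([439, 487, 0]) cube([44, 44, 404]);
translate([696, 487, 0]) cube([44, 44, 404]);
translate([483, 225, 201]) cube([213, 44, 28]);
translate([483, 487, 201]) cube([213, 44, 28]);
translate([439, 269, 201]) cube([44, 218, 28]);
translate([696, 269, 201]) cube([44, 218, 28]);


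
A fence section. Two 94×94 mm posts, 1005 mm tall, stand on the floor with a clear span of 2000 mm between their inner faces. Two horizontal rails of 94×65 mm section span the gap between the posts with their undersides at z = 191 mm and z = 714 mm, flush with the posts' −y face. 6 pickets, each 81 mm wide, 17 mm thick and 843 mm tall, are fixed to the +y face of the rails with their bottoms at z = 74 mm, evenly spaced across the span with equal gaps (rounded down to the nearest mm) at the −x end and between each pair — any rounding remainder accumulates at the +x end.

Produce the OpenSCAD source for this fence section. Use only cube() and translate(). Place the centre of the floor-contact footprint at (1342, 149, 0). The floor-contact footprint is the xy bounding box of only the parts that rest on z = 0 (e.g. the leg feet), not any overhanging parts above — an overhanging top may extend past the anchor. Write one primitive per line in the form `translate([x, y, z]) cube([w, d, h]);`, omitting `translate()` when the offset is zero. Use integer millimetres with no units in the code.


translate([248, 102, 0]) cube([94, 94, 1005]);
translate([2342, 102, 0]) cube([94, 94, 1005]);
translate([342, 102, 191]) cube([2000, 94, 65]);
translate([342, 102, 714]) cube([2000, 94, 65]);
translate([558, 196, 74]) cube([81, 17, 843]);
translate([855, 196, 74]) cube([81, 17, 843]);
translate([1152, 196, 74]) cube([81, 17, 843]);
translate([1449, 196, 74]) cube([81, 17, 843]);
translate([1746, 196, 74]) cube([81, 17, 843]);
translate([2043, 196, 74]) cube([81, 17, 843]);


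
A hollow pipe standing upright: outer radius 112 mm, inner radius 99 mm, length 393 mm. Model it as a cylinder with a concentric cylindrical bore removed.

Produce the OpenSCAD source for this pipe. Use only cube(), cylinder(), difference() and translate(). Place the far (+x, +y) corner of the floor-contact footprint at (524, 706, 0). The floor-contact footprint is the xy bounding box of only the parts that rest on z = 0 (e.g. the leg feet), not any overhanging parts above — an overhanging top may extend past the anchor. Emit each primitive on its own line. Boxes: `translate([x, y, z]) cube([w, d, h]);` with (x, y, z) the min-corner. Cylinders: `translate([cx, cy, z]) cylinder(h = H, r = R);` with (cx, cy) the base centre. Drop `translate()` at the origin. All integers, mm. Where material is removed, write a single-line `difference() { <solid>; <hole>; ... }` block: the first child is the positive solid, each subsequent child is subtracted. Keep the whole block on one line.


difference() { translate([412, 594, 0]) cylinder(h = 393, r = 112); translate([412, 594, 0]) cylinder(h = 393, r = 99); }


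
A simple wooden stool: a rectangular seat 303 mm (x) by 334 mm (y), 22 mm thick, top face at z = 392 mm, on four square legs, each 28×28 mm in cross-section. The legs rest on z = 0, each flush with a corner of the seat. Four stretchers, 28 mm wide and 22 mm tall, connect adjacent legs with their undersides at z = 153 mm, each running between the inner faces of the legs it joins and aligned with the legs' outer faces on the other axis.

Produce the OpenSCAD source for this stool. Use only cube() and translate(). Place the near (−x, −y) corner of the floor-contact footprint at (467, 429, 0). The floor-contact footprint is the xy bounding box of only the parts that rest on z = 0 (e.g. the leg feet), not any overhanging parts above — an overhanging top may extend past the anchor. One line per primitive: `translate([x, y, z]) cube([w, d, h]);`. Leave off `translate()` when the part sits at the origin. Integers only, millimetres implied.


// leg_h = 392 - 22 = 370
// stretcher span = 303 - 2*28 = 247
translate([467, 429, 370]) cube([303, 334, 22]);
translate([467, 429, 0]) cube([28, 28, 370]);
translate([742, 429, 0]) cube([28, 28, 370]);
translate([467, 735, 0]) cube([28, 28, 370]);
translate([742, 735, 0]) cube([28, 28, 370]);
translate([495, 429, 153]) cube([247, 28, 22]);
translate([495, 735, 153]) cube([247, 28, 22]);
translate([467, 457, 153]) cube([28, 278, 22]);
translate([742, 457, 153]) cube([28, 278, 22]);


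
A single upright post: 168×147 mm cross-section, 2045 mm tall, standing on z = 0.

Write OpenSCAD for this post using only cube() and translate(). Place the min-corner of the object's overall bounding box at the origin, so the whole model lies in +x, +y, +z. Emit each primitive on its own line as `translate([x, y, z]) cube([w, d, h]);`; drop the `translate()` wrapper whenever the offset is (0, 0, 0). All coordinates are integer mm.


cube([168, 147, 2045]);


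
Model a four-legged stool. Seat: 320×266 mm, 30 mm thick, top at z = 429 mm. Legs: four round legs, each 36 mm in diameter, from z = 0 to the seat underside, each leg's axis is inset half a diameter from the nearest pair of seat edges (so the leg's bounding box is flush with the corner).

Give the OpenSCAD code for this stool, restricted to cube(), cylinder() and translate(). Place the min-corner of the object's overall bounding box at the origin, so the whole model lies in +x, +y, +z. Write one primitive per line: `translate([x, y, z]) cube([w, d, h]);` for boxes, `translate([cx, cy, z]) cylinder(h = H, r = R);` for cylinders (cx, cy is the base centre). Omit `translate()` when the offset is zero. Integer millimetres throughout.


translate([0, 0, 399]) cube([320, 266, 30]);
translate([18, 18, 0]) cylinder(h = 399, r = 18);
translate([302, 18, 0]) cylinder(h = 399, r = 18);
translate([18, 248, 0]) cylinder(h = 399, r = 18);
translate([302, 248, 0]) cylinder(h = 399, r = 18);


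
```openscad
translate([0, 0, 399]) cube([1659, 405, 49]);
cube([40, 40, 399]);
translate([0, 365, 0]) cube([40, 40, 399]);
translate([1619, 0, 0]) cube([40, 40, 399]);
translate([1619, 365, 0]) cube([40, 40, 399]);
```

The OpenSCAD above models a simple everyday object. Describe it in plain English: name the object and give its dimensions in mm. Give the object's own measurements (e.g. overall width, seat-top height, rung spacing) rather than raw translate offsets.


A bench: a 1659×405 mm seat slab, 49 mm thick, top at z = 448 mm, on four 40×40 mm square legs flush with the seat corners and standing on z = 0.


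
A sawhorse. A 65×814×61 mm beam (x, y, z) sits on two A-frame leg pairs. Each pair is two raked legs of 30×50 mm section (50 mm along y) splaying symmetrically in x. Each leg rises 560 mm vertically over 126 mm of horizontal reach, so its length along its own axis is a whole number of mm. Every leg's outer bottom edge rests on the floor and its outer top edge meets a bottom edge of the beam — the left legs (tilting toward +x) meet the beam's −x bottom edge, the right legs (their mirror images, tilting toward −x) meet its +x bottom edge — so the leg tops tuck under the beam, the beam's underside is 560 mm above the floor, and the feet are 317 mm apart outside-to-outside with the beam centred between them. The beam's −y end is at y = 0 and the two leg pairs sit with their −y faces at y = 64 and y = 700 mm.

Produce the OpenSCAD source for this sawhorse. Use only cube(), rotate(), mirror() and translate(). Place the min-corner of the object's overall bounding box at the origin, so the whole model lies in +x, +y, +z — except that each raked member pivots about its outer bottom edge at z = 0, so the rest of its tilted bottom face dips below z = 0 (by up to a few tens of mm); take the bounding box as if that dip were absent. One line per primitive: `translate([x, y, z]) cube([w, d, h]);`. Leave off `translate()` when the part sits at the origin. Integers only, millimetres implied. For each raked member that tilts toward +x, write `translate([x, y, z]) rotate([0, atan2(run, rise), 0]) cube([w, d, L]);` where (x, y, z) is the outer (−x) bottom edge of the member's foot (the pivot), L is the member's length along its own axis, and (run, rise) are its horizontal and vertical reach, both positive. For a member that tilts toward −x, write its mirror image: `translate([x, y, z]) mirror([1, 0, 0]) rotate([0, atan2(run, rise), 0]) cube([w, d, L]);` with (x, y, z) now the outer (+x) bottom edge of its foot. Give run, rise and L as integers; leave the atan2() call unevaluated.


translate([126, 0, 560]) cube([65, 814, 61]);
translate([0, 64, 0]) rotate([0, atan2(126, 560), 0]) cube([30, 50, 574]);
translate([317, 64, 0]) mirror([1, 0, 0]) rotate([0, atan2(126, 560), 0]) cube([30, 50, 574]);
translate([0, 700, 0]) rotate([0, atan2(126, 560), 0]) cube([30, 50, 574]);
translate([317, 700, 0]) mirror([1, 0, 0]) rotate([0, atan2(126, 560), 0]) cube([30, 50, 574]);


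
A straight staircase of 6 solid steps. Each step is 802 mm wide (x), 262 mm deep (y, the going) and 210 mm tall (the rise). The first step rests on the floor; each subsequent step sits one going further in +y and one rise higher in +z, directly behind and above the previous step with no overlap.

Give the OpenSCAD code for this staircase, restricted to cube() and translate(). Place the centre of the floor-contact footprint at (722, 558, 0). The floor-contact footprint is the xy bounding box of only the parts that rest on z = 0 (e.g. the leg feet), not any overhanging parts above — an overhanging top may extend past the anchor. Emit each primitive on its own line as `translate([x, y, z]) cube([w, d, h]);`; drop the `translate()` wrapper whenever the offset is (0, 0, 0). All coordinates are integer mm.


translate([321, 427, 0]) cube([802, 262, 210]);
translate([321, 689, 210]) cube([802, 262, 210]);
translate([321, 951, 420]) cube([802, 262, 210]);
translate([321, 1213, 630]) cube([802, 262, 210]);
translate([321, 1475, 840]) cube([802, 262, 210]);
translate([321, 1737, 1050]) cube([802, 262, 210]);


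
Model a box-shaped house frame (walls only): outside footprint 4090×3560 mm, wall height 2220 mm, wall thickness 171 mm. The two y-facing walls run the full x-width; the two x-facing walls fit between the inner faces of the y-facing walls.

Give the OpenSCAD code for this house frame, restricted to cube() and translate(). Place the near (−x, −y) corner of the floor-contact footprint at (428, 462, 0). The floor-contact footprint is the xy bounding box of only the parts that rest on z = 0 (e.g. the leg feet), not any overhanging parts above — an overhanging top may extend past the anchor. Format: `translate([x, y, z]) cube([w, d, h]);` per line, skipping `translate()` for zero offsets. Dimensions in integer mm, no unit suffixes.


translate([428, 462, 0]) cube([4090, 171, 2220]);
translate([428, 3851, 0]) cube([4090, 171, 2220]);
translate([428, 633, 0]) cube([171, 3218, 2220]);
translate([4347, 633, 0]) cube([171, 3218, 2220]);


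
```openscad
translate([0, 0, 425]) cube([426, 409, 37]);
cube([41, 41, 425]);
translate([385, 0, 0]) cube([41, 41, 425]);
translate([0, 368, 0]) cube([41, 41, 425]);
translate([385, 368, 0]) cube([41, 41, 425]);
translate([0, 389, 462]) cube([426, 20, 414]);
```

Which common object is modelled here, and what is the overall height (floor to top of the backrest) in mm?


A chair. The overall height is 876 mm.

A slab on four corner posts with a tall panel at the back — a chair. The seat slab sits at z = 425 with thickness 37, and the 414 mm backrest starts at the seat top, so the overall height is 425 + 37 + 414 = 876 mm.


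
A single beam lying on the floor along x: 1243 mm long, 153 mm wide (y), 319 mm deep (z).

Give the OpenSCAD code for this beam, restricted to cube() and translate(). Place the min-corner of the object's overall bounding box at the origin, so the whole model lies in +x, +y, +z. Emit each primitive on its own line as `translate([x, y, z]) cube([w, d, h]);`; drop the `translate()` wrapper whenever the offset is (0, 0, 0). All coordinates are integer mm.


cube([1243, 153, 319]);


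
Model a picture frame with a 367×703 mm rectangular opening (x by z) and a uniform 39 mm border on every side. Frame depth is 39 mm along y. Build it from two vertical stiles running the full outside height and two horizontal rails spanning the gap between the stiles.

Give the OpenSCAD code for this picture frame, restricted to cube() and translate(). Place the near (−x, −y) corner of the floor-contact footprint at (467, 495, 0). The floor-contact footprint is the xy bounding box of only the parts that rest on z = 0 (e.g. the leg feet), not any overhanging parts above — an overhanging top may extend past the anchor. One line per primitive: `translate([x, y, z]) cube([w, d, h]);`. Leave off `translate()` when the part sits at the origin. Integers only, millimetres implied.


translate([467, 495, 0]) cube([39, 39, 781]);
translate([873, 495, 0]) cube([39, 39, 781]);
translate([506, 495, 0]) cube([367, 39, 39]);
translate([506, 495, 742]) cube([367, 39, 39]);


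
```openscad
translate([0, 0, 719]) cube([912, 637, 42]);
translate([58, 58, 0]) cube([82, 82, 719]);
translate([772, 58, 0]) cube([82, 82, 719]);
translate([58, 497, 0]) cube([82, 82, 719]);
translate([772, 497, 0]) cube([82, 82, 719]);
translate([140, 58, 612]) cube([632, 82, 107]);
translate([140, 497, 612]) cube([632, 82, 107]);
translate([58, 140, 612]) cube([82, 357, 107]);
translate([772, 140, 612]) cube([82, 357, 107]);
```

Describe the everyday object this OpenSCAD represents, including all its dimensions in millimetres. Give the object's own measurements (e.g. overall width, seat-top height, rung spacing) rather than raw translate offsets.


A rectangular dining table. The top is 912×637×42 mm with its upper surface at z = 761 mm. It stands on four 82×82 mm square legs, each inset 58 mm from the nearest pair of top edges, running from the floor to the underside of the top. Four apron rails, 82 mm thick and 107 mm tall, run between adjacent legs with their top edges flush with the underside of the top and their outer faces flush with the legs' outer faces.


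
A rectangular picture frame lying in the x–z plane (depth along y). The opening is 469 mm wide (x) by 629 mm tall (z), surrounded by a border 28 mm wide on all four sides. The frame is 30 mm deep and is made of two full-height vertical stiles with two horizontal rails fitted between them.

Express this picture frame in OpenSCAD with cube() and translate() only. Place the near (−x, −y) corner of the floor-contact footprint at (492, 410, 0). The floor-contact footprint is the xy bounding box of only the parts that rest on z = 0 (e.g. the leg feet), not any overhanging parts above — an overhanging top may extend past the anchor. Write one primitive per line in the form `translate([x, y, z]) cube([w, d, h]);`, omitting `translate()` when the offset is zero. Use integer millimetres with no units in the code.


translate([492, 410, 0]) cube([28, 30, 685]);
translate([989, 410, 0]) cube([28, 30, 685]);
translate([520, 410, 0]) cube([469, 30, 28]);
translate([520, 410, 657]) cube([469, 30, 28]);


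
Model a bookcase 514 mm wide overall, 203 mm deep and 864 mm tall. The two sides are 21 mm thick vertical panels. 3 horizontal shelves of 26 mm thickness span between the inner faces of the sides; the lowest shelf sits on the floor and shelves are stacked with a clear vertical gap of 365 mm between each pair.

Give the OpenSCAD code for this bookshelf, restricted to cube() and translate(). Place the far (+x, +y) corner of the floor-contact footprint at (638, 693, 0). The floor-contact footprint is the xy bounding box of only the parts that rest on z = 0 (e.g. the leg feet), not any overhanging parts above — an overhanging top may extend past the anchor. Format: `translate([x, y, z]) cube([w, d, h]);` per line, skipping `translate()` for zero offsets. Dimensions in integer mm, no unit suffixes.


translate([124, 490, 0]) cube([21, 203, 864]);
translate([617, 490, 0]) cube([21, 203, 864]);
translate([145, 490, 0]) cube([472, 203, 26]);
translate([145, 490, 391]) cube([472, 203, 26]);
translate([145, 490, 782]) cube([472, 203, 26]);


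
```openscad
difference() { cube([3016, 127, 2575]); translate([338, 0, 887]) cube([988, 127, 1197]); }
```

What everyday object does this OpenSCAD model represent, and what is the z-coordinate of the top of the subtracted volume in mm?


A wall with a window opening. The window head height is 2084 mm.

A wall with a rectangular opening subtracted — a window. Sill at z = 887, opening 1197 mm tall, so the head is at 887 + 1197 = 2084 mm.


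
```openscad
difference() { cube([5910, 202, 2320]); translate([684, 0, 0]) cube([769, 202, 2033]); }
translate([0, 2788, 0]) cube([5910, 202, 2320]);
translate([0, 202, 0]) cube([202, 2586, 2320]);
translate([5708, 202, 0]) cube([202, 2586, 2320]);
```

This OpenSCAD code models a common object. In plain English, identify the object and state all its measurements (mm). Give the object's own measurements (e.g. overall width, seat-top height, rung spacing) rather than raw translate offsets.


A single room: four walls, each 2320 mm tall and 202 mm thick, enclosing an outside footprint 5910×2990 mm (x × y), no floor or roof. The front and back walls (−y and +y sides) run the full x-width; the side walls fit between their inner faces. A door opening 769 mm wide and 2033 mm tall is cut through the front wall from the floor up, its −x edge 684 mm from the wall's −x end.


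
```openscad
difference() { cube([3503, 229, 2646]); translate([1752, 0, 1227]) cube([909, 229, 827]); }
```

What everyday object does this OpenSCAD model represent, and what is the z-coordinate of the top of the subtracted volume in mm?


A wall with a window opening. The window head height is 2054 mm.

A wall with a rectangular opening subtracted — a window. Sill at z = 1227, opening 827 mm tall, so the head is at 1227 + 827 = 2054 mm.


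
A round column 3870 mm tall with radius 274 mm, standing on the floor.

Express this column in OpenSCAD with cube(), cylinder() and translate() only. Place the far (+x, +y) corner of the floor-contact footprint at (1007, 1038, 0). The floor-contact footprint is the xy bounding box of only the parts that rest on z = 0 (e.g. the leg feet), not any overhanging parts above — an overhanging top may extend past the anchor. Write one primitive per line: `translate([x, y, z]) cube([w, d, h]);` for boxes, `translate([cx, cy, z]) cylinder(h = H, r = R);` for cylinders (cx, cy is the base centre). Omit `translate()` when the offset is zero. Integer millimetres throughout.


translate([733, 764, 0]) cylinder(h = 3870, r = 274);


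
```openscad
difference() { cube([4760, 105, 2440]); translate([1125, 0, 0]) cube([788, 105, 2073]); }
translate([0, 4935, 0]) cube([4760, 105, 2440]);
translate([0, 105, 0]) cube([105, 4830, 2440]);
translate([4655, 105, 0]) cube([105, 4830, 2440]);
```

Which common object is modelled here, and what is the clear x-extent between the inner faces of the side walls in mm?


A single room. The interior width is 4550 mm.

Four walls enclosing a rectangle with a door in the front wall — a room. Outside width 4760 minus two 105 mm walls gives 4550 mm.


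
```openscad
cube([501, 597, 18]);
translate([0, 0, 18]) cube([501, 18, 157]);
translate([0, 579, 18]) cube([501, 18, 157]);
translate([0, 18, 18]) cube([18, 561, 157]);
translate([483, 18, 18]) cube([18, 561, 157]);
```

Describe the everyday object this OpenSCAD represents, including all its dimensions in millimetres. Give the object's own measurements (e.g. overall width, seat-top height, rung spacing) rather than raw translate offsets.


An open-topped rectangular box: outside dimensions 501×597×175 mm, with a uniform wall and base thickness of 18 mm. The base is a full 501×597 slab on the floor; four walls sit on top of the base. The front and back walls (the −y and +y sides) span the full width; the two side walls fit between them.


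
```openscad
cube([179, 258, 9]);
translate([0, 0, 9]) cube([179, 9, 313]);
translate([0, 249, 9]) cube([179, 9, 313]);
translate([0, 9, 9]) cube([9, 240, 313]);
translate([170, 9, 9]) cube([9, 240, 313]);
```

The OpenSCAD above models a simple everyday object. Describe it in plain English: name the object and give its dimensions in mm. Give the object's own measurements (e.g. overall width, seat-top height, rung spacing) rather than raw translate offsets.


An open-topped rectangular box: outside dimensions 179×258×322 mm, with a uniform wall and base thickness of 9 mm. The base is a full 179×258 slab on the floor; four walls sit on top of the base. The front and back walls (the −y and +y sides) span the full width; the two side walls fit between them.


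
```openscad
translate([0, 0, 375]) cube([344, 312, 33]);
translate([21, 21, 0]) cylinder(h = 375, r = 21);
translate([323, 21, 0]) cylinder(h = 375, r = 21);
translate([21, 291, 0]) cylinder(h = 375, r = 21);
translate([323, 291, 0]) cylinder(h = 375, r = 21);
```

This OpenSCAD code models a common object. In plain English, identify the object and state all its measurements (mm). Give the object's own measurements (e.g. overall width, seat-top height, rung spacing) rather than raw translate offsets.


A simple wooden stool: a rectangular seat 344 mm (x) by 312 mm (y), 33 mm thick, top face at z = 408 mm, on four round legs, each 42 mm in diameter. The legs rest on z = 0, each leg's axis is inset half a diameter from the nearest pair of seat edges (so the leg's bounding box is flush with the corner).


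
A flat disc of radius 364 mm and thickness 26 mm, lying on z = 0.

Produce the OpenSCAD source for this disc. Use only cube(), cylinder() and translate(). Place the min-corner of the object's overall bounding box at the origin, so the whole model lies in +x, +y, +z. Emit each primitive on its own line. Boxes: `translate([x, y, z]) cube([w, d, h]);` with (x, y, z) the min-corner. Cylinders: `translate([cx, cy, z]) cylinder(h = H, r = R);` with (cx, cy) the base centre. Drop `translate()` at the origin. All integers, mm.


translate([364, 364, 0]) cylinder(h = 26, r = 364);


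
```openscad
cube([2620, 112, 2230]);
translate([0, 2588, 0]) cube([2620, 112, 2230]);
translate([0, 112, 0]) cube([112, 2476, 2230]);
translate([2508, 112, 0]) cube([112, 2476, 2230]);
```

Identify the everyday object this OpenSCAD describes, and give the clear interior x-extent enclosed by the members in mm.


A house (or room) frame. The interior width is 2396 mm.

Four 2230 mm walls enclosing a rectangle with no floor or roof — a room or house frame. Outside width is 2620 mm and wall thickness is 112 mm, so the interior width is 2620 − 2 × 112 = 2396 mm.


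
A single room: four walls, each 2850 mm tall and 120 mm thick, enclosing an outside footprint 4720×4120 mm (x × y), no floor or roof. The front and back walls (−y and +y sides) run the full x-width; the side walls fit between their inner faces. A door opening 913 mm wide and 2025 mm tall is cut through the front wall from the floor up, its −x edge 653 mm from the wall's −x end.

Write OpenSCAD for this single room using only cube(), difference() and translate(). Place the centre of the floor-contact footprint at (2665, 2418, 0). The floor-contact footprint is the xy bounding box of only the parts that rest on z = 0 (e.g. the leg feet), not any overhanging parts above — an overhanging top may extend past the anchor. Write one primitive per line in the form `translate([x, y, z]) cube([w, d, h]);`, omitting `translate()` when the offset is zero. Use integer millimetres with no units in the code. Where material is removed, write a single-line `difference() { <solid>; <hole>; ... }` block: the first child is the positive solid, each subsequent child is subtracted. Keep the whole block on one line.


difference() { translate([305, 358, 0]) cube([4720, 120, 2850]); translate([958, 358, 0]) cube([913, 120, 2025]); }
translate([305, 4358, 0]) cube([4720, 120, 2850]);
translate([305, 478, 0]) cube([120, 3880, 2850]);
translate([4905, 478, 0]) cube([120, 3880, 2850]);


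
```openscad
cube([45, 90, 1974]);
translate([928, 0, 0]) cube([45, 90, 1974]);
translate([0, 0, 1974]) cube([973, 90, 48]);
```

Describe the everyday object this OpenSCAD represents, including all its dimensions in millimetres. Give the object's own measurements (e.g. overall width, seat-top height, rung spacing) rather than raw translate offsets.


A door frame. The clear opening is 883 mm wide and 1974 mm high. Two 45 mm wide jambs, 90 mm deep, stand either side of the opening from the floor to the top of the opening. A 48 mm thick head sits across the top of both jambs, spanning the full outside width of the frame.


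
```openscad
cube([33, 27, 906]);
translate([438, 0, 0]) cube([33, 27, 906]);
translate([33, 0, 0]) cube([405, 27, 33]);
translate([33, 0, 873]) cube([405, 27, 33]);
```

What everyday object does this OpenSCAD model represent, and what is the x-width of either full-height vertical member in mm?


A picture frame. The border width is 33 mm.

Four thin pieces enclosing a rectangular opening — a picture frame. The two full-height stiles are 906 mm tall; the top rail sits at z = 873 and is 33 mm tall, so the border above the opening is 906 − 873 = 33 mm, matching the stile x-width.


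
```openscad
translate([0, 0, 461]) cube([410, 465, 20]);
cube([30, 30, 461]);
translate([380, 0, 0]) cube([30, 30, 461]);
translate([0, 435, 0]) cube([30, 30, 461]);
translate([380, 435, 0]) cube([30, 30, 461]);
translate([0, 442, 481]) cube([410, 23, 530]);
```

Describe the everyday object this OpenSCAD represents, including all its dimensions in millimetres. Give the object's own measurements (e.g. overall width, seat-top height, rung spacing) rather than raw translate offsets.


A chair. The seat is a 410×465×20 mm slab with its top at z = 481 mm, on four 30×30 mm corner legs (flush with the seat edges, standing on z = 0). A flat backrest 23 mm thick, 530 mm tall, spans the full seat width and rises from the seat top along its +y edge, rear face flush with the rear of the seat.


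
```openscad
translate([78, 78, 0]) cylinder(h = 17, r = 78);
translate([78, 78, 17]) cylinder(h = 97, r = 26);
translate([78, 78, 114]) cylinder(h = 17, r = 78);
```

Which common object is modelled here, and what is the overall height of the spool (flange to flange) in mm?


A spool. The overall height is 131 mm.

Three coaxial cylinders, large–small–large — a spool. Two 17 mm flanges and a 97 mm core give 17 + 97 + 17 = 131 mm.


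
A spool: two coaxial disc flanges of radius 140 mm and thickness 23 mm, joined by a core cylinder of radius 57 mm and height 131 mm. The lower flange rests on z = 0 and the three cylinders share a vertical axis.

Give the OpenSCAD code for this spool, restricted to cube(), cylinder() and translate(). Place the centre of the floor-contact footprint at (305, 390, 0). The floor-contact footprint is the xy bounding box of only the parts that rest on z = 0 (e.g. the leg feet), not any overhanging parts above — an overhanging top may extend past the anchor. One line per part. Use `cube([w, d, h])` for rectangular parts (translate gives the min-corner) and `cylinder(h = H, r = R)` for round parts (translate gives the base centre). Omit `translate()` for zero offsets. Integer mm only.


translate([305, 390, 0]) cylinder(h = 23, r = 140);
translate([305, 390, 23]) cylinder(h = 131, r = 57);
translate([305, 390, 154]) cylinder(h = 23, r = 140);


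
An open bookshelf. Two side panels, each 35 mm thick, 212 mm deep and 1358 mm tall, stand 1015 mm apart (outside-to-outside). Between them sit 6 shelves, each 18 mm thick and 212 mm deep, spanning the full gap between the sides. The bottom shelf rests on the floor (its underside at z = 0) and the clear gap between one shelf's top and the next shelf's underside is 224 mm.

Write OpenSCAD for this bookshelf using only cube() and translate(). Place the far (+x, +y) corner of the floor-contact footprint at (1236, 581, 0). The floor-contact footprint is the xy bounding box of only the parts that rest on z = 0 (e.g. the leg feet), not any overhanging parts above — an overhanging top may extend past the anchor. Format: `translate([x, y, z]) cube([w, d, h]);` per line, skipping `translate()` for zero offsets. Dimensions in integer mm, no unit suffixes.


translate([221, 369, 0]) cube([35, 212, 1358]);
translate([1201, 369, 0]) cube([35, 212, 1358]);
translate([256, 369, 0]) cube([945, 212, 18]);
translate([256, 369, 242]) cube([945, 212, 18]);
translate([256, 369, 484]) cube([945, 212, 18]);
translate([256, 369, 726]) cube([945, 212, 18]);
translate([256, 369, 968]) cube([945, 212, 18]);
translate([256, 369, 1210]) cube([945, 212, 18]);
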